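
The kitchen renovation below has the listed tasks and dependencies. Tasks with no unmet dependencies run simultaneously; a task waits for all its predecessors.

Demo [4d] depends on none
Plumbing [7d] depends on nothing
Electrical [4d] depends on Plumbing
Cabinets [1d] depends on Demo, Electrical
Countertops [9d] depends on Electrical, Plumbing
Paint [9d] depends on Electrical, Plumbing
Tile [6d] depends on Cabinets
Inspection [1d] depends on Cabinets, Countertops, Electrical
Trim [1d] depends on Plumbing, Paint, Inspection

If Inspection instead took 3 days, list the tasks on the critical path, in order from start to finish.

Critical path before the change: Plumbing→Electrical→Countertops→Inspection→Trim = 7+4+9+1+1 = 22 giving 22 days.
Inspection is on the critical path; changing it to 3 makes that path 24 days.
That remains the longest chain; total 24 days.

Plumbing, Electrical, Countertops, Inspection, Trim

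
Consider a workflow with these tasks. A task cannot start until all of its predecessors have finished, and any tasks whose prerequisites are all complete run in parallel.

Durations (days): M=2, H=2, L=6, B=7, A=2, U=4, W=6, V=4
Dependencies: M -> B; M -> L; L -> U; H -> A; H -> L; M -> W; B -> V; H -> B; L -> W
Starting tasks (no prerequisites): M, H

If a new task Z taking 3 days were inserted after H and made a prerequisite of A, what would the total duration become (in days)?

14

Originally the plan takes 14 days.
With Z inserted, A now waits for max(H, Z).
New critical path: M→L→W = 2+6+6 = 14 ⇒ 14 days.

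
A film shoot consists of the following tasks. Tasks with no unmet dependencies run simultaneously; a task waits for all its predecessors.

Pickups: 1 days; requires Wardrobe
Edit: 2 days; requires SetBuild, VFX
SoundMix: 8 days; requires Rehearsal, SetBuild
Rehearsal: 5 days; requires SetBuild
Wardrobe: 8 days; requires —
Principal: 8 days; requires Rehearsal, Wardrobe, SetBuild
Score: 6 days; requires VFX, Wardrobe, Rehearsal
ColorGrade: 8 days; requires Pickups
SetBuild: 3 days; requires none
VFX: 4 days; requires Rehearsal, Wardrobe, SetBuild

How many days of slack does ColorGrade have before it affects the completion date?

Critical path: SetBuild→Rehearsal→VFX→Score = 3+5+4+6 = 18, so the finish is 18 days.
The longest chain containing ColorGrade totals 17 days.
So ColorGrade can slip 18 − 17 = 1 day.

1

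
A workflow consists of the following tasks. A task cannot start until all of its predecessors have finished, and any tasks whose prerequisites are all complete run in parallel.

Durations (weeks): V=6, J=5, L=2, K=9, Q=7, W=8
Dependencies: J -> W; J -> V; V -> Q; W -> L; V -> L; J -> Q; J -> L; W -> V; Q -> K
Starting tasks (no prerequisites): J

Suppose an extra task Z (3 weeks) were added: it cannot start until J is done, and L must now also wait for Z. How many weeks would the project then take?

35

Originally the project takes 35 weeks.
With Z inserted, L now waits for max(J, W, V, Z).
New critical path: J→W→V→Q→K = 5+8+6+7+9 = 35 ⇒ 35 weeks.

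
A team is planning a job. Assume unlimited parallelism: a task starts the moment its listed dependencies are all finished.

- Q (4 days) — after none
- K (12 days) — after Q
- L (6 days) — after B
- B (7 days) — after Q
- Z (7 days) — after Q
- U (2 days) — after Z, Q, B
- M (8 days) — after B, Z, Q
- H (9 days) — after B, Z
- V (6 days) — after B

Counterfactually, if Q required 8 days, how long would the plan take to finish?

Baseline: Q→B→H = 4+7+9 = 20 → 20 days.
Since Q is critical, the +4 change carries straight to that chain (now 24 days).
The critical path is still Q→B→H; finish is now 24 days.

24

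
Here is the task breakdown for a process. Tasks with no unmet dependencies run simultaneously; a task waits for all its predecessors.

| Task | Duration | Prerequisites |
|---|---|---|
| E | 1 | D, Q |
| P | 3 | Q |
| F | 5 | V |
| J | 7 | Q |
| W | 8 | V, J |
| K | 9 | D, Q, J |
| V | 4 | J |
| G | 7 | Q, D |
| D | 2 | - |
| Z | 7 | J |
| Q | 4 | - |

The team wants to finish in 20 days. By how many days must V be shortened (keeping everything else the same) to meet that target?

Current finish: 23 days; target: 20.
V is on every critical path, so each day cut from V cuts the finish by one (this holds down to a finish of 20).
Need 23 − 20 = 3 days off V → V becomes 1 day, finish becomes 20.

3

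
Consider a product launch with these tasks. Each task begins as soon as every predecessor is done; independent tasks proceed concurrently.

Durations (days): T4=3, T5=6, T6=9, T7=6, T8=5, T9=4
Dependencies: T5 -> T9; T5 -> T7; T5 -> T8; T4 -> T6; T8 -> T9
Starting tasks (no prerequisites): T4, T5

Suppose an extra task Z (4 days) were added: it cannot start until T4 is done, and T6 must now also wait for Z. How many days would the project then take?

16

Originally the project takes 15 days.
With Z inserted, T6 now waits for max(T4, Z).
New critical path: T4→Z→T6 = 3+4+9 = 16 ⇒ 16 days.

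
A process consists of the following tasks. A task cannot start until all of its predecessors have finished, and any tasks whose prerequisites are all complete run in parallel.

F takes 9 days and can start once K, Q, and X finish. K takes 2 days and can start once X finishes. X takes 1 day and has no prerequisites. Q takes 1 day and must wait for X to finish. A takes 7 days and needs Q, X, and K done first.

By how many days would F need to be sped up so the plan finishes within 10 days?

2

Current finish: 12 days; target: 10.
F is on every critical path, so each day cut from F cuts the finish by one (this holds down to a finish of 10).
Need 12 − 10 = 2 days off F → F becomes 7 days, finish becomes 10.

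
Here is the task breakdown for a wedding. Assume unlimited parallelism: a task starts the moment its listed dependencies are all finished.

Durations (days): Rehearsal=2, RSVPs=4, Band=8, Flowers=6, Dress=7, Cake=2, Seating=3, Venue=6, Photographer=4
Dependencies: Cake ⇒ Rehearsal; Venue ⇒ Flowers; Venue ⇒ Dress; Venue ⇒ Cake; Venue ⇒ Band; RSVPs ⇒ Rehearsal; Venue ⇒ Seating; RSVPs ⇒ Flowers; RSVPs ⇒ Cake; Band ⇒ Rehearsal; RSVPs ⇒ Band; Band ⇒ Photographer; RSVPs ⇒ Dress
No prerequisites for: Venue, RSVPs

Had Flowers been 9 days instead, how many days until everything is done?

18

As given, the longest chain is Venue→Band→Photographer = 6+8+4 = 18, so the finish is 18 days.
Flowers is off the critical path — its longest chain is 12 days, giving 6 of slack.
That remains the longest chain; total 18 days.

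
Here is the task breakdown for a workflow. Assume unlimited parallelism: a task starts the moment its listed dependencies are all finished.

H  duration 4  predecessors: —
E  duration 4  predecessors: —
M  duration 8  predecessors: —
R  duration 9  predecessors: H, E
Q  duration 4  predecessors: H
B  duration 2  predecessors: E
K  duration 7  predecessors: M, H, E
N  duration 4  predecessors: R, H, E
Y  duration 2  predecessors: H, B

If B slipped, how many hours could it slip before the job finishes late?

9

Critical path: H→R→N = 4+9+4 = 17, so the finish is 17 hours.
B finishes as early as 6 and must finish by 15.
Slack of B = 13 − 4 = 9 hours.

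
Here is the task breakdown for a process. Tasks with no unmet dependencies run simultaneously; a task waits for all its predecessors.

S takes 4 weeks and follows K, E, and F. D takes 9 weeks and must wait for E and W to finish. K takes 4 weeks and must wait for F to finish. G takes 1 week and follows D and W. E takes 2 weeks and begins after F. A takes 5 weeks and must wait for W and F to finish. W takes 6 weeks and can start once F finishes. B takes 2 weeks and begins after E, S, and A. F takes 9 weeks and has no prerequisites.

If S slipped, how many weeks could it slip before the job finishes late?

The longest chain is F→W→D→G = 9+6+9+1 = 25; overall finish 25 weeks.
Longest path through S: 19 weeks (earliest finish 17, latest finish 23).
Float = 25 − 19 = 6.

6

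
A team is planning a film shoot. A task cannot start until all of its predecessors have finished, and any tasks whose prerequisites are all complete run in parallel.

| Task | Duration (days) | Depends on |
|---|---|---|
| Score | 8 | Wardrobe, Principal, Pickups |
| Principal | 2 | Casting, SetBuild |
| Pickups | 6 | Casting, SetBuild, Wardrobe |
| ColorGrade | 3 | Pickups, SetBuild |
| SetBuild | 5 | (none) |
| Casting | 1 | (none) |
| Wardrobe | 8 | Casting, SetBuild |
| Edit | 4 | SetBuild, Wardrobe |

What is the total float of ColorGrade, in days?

5

The longest chain is SetBuild→Wardrobe→Pickups→Score = 5+8+6+8 = 27; overall finish 27 days.
Longest path through ColorGrade: 22 days (earliest finish 22, latest finish 27).
Slack of ColorGrade = 24 − 19 = 5 days.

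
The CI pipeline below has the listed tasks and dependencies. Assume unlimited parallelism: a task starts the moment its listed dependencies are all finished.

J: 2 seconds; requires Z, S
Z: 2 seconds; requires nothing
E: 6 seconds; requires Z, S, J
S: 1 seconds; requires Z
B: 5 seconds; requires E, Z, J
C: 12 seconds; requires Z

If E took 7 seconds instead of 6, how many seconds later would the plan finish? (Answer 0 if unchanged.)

Baseline: Z→S→J→E→B = 2+1+2+6+5 = 16 → 16 seconds.
E lies on that path, so at 7 seconds the path becomes 17 seconds.
That remains the longest chain; total 17 seconds.
Change in finish: 17 − 16 = +1 seconds.

1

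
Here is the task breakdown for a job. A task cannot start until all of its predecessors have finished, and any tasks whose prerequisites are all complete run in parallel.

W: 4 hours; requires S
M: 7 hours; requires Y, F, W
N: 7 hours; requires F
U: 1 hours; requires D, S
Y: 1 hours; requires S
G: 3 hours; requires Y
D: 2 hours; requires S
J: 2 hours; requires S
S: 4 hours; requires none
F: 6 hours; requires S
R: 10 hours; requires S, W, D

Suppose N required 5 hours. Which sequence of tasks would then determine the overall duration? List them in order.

Actual critical path: S→W→R = 4+4+10 = 18 ⇒ 18 hours.
N is off the critical path — its longest chain is 17 hours, giving 1 of slack.
No other chain overtakes it, so the finish is 18 hours.

S, W, R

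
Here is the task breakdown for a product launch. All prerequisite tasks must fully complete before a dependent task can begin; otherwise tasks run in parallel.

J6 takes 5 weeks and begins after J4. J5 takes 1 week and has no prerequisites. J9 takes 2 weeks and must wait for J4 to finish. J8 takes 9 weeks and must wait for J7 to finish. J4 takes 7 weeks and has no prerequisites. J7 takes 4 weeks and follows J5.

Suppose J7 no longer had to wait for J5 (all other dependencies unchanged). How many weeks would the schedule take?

13

Original critical path: J5→J7→J8 = 1+4+9 = 14 ⇒ 14 weeks.
Without J5→J7, J7's earliest start moves from 1 to 0.
After: J7→J8 = 4+9 = 13 → 13 weeks.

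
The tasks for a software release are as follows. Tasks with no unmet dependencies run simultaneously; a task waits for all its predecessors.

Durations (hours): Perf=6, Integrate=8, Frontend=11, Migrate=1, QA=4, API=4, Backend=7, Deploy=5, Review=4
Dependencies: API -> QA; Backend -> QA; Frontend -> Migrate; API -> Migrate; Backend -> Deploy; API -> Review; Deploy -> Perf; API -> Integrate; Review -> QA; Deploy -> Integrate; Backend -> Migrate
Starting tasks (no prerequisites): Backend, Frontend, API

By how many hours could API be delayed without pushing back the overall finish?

8

Critical path: Backend→Deploy→Integrate = 7+5+8 = 20, so the finish is 20 hours.
Longest path through API: 12 hours (earliest finish 4, latest finish 12).
Float = 20 − 12 = 8.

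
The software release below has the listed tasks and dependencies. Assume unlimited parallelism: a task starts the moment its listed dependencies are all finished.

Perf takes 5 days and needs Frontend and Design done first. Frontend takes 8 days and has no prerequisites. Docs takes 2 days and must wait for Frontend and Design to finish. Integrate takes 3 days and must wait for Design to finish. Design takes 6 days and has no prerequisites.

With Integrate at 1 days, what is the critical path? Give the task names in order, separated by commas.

Frontend, Perf

As given, the longest chain is Frontend→Perf = 8+5 = 13, so the finish is 13 days.
Integrate has 4 days of float (longest path through it is 9).
That remains the longest chain; total 13 days.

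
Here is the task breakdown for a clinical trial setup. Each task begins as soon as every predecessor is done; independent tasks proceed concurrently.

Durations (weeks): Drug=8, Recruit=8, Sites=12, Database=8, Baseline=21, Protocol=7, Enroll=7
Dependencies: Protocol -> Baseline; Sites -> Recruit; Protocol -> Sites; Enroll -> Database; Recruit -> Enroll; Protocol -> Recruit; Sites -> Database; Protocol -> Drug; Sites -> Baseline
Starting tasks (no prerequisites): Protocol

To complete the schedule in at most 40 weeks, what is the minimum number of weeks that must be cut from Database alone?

Current finish: 42 weeks; target: 40.
Database is on every critical path, so each week cut from Database cuts the finish by one (this holds down to a finish of 40).
Need 42 − 40 = 2 weeks off Database → Database becomes 6 weeks, finish becomes 40.

2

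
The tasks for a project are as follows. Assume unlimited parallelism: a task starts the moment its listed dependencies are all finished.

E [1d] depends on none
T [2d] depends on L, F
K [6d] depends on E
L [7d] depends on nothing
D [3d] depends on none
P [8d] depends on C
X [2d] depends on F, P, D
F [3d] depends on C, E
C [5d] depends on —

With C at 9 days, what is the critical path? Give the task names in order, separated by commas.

As given, the longest chain is C→P→X = 5+8+2 = 15, so the finish is 15 days.
Since C is critical, the +4 change carries straight to that chain (now 19 days).
No other chain overtakes it, so the finish is 19 days.

C, P, X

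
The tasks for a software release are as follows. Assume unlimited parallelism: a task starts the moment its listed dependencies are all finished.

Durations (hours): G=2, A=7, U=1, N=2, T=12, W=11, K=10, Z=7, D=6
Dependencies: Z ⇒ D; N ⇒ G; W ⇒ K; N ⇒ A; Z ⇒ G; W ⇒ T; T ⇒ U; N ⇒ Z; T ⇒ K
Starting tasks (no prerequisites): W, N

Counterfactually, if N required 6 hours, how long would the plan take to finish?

33

As given, the longest chain is W→T→K = 11+12+10 = 33, so the finish is 33 hours.
N has 18 hours of float (longest path through it is 15).
No other chain overtakes it, so the finish is 33 hours.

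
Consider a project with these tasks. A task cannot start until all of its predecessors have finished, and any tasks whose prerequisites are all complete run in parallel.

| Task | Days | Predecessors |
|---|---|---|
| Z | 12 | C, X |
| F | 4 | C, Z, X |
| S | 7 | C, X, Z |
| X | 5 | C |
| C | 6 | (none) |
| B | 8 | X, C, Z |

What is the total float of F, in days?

Critical path: C→X→Z→B = 6+5+12+8 = 31, so the finish is 31 days.
The longest chain containing F totals 27 days.
Float = 31 − 27 = 4.

4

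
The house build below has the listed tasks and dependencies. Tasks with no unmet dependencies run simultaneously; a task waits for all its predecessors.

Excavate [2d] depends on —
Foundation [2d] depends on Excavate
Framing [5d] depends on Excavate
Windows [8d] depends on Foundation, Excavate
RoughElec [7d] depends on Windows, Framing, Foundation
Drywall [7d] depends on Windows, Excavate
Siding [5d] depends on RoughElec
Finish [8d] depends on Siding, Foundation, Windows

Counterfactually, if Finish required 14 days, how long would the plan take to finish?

38

As given, the longest chain is Excavate→Foundation→Windows→RoughElec→Siding→Finish = 2+2+8+7+5+8 = 32, so the finish is 32 days.
Since Finish is critical, the +6 change carries straight to that chain (now 38 days).
That remains the longest chain; total 38 days.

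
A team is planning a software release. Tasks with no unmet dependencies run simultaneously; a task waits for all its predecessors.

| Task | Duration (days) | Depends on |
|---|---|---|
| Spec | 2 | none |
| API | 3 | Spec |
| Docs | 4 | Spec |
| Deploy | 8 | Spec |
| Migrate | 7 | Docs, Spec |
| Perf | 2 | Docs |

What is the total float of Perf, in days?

5

Spec→Docs→Migrate = 2+4+7 = 13 sets the makespan at 13 days.
Perf finishes as early as 8 and must finish by 13.
So Perf can slip 13 − 8 = 5 days.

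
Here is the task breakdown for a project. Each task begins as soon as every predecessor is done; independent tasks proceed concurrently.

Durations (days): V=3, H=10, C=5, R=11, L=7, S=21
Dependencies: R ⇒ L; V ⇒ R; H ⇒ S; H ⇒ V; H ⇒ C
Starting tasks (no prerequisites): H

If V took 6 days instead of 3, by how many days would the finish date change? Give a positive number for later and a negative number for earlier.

Actual critical path: H→V→R→L = 10+3+11+7 = 31 ⇒ 31 days.
V is on the critical path; changing it to 6 makes that path 34 days.
No other chain overtakes it, so the finish is 34 days.
Change in finish: 34 − 31 = +3 days.

3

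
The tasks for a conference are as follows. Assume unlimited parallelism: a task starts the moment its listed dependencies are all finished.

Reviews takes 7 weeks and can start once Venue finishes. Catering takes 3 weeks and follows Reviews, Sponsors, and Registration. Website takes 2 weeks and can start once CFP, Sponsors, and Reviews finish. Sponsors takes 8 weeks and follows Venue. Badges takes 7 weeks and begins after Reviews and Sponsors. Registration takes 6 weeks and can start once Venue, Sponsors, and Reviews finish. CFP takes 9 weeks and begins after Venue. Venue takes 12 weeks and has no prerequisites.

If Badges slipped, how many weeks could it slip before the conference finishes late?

2

The longest chain is Venue→Sponsors→Registration→Catering = 12+8+6+3 = 29; overall finish 29 weeks.
Longest path through Badges: 27 weeks (earliest finish 27, latest finish 29).
So Badges can slip 29 − 27 = 2 weeks.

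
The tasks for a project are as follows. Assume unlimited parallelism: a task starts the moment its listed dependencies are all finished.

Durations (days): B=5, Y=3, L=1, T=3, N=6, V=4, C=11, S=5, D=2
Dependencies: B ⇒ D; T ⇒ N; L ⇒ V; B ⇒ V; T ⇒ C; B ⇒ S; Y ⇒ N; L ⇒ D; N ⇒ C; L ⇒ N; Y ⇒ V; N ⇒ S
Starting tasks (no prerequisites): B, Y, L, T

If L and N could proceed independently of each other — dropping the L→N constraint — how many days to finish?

Before: longest chain Y→N→C = 3+6+11 = 20, finish 20.
Dropping L→N doesn't change N's earliest start (3); another predecessor still binds.
The longest chain is now Y→N→C = 3+6+11 = 20, so the schedule takes 20 days.

20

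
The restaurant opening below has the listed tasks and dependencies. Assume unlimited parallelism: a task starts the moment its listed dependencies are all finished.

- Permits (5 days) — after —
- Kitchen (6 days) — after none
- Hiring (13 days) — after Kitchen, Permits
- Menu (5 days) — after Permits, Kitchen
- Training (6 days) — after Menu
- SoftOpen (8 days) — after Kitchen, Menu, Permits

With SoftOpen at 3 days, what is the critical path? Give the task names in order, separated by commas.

Kitchen, Hiring

As given, the longest chain is Kitchen→Menu→SoftOpen = 6+5+8 = 19, so the finish is 19 days.
SoftOpen lies on that path, so at 3 days the path becomes 14 days.
Now Kitchen→Hiring = 6+13 = 19 is longest, so the finish becomes 19 days.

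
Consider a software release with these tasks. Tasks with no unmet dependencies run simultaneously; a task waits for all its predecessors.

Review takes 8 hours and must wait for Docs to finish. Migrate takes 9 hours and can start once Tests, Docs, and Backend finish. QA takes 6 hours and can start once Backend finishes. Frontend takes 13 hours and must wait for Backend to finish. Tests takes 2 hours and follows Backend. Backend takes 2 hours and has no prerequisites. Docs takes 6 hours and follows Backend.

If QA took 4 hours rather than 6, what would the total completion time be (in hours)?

As given, the longest chain is Backend→Docs→Migrate = 2+6+9 = 17, so the finish is 17 hours.
QA is off the critical path — its longest chain is 8 hours, giving 9 of slack.
That remains the longest chain; total 17 hours.

17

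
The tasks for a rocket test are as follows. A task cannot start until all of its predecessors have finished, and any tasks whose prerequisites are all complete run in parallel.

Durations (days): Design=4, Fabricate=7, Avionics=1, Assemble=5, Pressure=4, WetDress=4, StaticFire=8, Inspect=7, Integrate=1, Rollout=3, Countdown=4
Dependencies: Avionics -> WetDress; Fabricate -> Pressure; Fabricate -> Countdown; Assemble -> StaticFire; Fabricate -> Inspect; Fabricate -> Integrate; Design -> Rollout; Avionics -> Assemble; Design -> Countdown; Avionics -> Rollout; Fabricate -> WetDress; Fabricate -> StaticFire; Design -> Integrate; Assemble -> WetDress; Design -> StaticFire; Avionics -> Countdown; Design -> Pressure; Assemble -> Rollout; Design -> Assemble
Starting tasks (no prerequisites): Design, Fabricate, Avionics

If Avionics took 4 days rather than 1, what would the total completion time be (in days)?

17

Baseline: Design→Assemble→StaticFire = 4+5+8 = 17 → 17 days.
The longest path through Avionics is only 14 days, so Avionics has float 3.
That remains the longest chain; total 17 days.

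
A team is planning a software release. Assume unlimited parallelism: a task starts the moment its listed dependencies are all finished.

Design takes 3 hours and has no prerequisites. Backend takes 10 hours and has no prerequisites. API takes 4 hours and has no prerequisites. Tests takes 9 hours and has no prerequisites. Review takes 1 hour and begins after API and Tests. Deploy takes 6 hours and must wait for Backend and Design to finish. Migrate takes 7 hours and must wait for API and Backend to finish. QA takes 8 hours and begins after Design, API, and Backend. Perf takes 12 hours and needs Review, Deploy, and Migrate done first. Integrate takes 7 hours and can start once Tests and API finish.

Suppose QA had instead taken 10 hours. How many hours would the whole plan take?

Baseline: Backend→Migrate→Perf = 10+7+12 = 29 → 29 hours.
QA has 11 hours of float (longest path through it is 18).
The critical path is still Backend→Migrate→Perf; finish is now 29 hours.

29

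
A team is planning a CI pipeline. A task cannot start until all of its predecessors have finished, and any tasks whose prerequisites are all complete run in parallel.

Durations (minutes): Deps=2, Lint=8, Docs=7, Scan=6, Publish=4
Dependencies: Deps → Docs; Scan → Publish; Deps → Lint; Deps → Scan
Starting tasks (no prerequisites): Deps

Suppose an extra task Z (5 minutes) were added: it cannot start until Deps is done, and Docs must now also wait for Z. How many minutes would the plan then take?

14

Originally the plan takes 12 minutes.
With Z inserted, Docs now waits for max(Deps, Z).
New critical path: Deps→Z→Docs = 2+5+7 = 14 ⇒ 14 minutes.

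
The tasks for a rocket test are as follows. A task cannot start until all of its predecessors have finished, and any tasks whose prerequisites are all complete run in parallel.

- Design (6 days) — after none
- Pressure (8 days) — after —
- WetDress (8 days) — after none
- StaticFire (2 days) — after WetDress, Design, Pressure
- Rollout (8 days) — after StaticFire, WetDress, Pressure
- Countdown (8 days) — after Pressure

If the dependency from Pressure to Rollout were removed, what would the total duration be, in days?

Before: longest chain Pressure→StaticFire→Rollout = 8+2+8 = 18, finish 18.
Dropping Pressure→Rollout doesn't change Rollout's earliest start (10); another predecessor still binds.
After: Pressure→StaticFire→Rollout = 8+2+8 = 18 → 18 days.

18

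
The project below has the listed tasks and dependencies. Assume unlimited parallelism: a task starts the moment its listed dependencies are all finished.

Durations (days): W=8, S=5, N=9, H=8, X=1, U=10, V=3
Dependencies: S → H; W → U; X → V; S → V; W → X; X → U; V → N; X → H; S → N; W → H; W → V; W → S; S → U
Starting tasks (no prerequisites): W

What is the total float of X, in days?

The longest chain is W→S→V→N = 8+5+3+9 = 25; overall finish 25 days.
The longest chain containing X totals 21 days.
So X can slip 13 − 9 = 4 days.

4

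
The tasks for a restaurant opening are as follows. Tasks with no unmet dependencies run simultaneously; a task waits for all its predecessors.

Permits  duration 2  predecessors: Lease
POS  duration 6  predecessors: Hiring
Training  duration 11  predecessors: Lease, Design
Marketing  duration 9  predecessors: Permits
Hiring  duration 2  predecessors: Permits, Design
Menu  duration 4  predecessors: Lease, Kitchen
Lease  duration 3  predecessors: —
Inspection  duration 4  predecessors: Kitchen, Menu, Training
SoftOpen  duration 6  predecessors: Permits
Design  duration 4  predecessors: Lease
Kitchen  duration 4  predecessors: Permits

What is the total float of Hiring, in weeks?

Lease→Design→Training→Inspection = 3+4+11+4 = 22 sets the makespan at 22 weeks.
Longest path through Hiring: 15 weeks (earliest finish 9, latest finish 16).
Float = 22 − 15 = 7.

7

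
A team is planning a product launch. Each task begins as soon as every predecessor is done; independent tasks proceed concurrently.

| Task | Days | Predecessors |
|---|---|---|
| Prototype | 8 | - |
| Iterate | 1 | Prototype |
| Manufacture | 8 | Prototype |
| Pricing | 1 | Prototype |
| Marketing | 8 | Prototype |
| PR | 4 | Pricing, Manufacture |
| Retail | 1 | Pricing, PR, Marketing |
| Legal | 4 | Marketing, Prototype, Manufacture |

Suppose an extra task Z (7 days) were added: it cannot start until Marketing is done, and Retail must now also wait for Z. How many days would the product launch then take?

24

Originally the product launch takes 21 days.
With Z inserted, Retail now waits for max(Pricing, PR, Marketing, Z).
New critical path: Prototype→Marketing→Z→Retail = 8+8+7+1 = 24 ⇒ 24 days.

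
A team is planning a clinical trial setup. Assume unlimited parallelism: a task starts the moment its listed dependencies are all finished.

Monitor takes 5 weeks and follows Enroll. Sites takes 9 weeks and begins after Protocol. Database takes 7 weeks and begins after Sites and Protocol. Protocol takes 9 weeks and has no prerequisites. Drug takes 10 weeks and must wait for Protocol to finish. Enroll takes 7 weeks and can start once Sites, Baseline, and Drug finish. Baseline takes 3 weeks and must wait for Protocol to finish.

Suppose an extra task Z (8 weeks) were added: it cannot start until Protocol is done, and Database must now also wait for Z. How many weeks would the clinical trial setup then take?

31

Originally the clinical trial setup takes 31 weeks.
With Z inserted, Database now waits for max(Sites, Protocol, Z).
New critical path: Protocol→Drug→Enroll→Monitor = 9+10+7+5 = 31 ⇒ 31 weeks.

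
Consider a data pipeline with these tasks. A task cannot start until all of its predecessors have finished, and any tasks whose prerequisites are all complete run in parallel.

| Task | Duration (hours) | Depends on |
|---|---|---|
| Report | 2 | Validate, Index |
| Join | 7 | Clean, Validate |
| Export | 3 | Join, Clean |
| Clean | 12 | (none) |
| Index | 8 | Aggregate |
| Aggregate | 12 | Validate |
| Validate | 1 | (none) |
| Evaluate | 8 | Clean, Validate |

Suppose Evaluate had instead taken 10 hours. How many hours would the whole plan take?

23

Critical path before the change: Validate→Aggregate→Index→Report = 1+12+8+2 = 23 giving 23 hours.
The longest path through Evaluate is only 20 hours, so Evaluate has float 3.
No other chain overtakes it, so the finish is 23 hours.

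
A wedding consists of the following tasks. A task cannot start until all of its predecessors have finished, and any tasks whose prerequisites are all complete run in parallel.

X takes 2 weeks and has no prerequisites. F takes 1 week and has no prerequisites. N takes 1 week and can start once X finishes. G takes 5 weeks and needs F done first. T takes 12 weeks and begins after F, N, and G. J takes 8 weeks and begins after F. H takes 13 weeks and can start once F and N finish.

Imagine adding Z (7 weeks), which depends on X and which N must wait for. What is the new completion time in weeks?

23

Originally the wedding takes 18 weeks.
With Z inserted, N now waits for max(X, Z).
New critical path: X→Z→N→H = 2+7+1+13 = 23 ⇒ 23 weeks.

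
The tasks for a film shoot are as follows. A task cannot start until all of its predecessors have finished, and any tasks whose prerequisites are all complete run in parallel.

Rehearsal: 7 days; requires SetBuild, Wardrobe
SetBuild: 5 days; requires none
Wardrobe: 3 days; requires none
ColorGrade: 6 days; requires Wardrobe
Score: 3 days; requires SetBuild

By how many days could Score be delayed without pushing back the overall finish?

4

SetBuild→Rehearsal = 5+7 = 12 sets the makespan at 12 days.
The longest chain containing Score totals 8 days.
Float = 12 − 8 = 4.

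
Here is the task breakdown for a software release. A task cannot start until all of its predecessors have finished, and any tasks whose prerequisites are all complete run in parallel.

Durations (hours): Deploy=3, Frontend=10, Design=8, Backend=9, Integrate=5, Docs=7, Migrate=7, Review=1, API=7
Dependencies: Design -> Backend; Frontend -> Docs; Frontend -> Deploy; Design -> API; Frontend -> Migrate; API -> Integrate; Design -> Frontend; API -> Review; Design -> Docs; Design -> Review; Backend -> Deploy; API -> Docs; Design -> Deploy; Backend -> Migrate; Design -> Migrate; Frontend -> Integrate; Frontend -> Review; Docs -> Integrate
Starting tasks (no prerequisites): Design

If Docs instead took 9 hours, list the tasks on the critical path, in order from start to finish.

Design, Frontend, Docs, Integrate

Critical path before the change: Design→Frontend→Docs→Integrate = 8+10+7+5 = 30 giving 30 hours.
Docs lies on that path, so at 9 hours the path becomes 32 hours.
That remains the longest chain; total 32 hours.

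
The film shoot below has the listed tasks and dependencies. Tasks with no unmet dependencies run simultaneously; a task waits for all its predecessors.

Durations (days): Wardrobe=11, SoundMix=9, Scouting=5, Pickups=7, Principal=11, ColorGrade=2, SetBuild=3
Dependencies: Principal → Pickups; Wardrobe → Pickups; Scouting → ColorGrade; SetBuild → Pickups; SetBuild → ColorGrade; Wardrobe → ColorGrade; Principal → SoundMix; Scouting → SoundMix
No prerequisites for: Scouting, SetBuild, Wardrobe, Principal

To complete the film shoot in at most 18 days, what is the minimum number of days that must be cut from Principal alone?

Current finish: 20 days; target: 18.
Principal is on every critical path, so each day cut from Principal cuts the finish by one (this holds down to a finish of 18).
Need 20 − 18 = 2 days off Principal → Principal becomes 9 days, finish becomes 18.

2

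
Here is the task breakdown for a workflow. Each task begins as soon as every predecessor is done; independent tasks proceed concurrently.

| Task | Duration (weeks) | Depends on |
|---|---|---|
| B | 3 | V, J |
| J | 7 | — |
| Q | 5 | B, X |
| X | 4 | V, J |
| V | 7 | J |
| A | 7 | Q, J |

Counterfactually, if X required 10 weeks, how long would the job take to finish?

Critical path before the change: J→V→X→Q→A = 7+7+4+5+7 = 30 giving 30 weeks.
X is on the critical path; changing it to 10 makes that path 36 weeks.
The critical path is still J→V→X→Q→A; finish is now 36 weeks.

36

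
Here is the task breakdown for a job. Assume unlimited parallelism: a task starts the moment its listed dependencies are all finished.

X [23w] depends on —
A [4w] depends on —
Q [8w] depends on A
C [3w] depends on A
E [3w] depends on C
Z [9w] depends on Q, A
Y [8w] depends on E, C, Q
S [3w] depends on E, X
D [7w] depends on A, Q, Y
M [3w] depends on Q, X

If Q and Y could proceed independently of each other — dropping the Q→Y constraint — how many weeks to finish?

26

Before: longest chain A→Q→Y→D = 4+8+8+7 = 27, finish 27.
Without Q→Y, Y's earliest start moves from 12 to 10.
New critical path: X→S = 23+3 = 26 ⇒ 26 weeks.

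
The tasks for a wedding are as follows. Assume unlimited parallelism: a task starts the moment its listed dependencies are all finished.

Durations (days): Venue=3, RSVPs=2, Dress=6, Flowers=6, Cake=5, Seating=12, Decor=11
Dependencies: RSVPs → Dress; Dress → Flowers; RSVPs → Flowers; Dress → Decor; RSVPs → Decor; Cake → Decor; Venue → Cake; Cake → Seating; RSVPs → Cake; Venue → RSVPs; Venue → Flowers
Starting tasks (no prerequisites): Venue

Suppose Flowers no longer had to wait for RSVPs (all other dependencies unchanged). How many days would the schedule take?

Original critical path: Venue→RSVPs→Dress→Decor = 3+2+6+11 = 22 ⇒ 22 days.
Dropping RSVPs→Flowers doesn't change Flowers's earliest start (11); another predecessor still binds.
New critical path: Venue→RSVPs→Dress→Decor = 3+2+6+11 = 22 ⇒ 22 days.

22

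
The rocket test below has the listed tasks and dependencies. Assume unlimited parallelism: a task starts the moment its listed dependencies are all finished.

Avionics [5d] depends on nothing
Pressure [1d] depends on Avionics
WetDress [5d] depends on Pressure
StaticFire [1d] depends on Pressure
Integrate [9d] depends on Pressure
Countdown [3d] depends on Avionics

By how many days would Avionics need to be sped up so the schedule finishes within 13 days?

Current finish: 15 days; target: 13.
Avionics is on every critical path, so each day cut from Avionics cuts the finish by one (this holds down to a finish of 11).
Need 15 − 13 = 2 days off Avionics → Avionics becomes 3 days, finish becomes 13.

2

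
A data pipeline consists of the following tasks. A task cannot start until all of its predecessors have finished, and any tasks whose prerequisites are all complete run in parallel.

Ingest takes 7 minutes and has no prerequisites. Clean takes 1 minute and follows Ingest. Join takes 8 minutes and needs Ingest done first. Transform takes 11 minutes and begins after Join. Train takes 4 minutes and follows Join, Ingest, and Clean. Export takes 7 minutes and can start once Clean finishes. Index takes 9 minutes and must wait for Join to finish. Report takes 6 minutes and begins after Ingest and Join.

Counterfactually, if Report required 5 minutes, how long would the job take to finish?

The binding path is Ingest→Join→Transform = 7+8+11 = 26; finish at 26 minutes.
The longest path through Report is only 21 minutes, so Report has float 5.
That remains the longest chain; total 26 minutes.

26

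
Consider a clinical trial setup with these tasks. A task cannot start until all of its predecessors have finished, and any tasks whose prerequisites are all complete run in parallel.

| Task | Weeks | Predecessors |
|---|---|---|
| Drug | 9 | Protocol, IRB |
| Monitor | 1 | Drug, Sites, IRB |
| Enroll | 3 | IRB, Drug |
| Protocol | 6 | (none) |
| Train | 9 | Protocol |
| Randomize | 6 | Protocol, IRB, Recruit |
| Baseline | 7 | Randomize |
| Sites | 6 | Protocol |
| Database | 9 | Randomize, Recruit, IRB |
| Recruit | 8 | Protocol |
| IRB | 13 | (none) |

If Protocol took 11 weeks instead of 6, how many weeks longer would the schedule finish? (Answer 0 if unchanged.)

Critical path before the change: Protocol→Recruit→Randomize→Database = 6+8+6+9 = 29 giving 29 weeks.
Protocol lies on that path, so at 11 weeks the path becomes 34 weeks.
The critical path is still Protocol→Recruit→Randomize→Database; finish is now 34 weeks.
Change in finish: 34 − 29 = +5 weeks.

5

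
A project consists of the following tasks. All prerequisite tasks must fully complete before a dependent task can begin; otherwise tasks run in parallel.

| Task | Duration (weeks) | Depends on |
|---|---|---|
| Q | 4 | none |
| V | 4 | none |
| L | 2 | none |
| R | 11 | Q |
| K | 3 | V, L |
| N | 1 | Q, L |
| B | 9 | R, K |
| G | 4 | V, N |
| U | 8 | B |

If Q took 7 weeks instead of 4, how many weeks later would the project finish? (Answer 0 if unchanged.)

3

Critical path before the change: Q→R→B→U = 4+11+9+8 = 32 giving 32 weeks.
Since Q is critical, the +3 change carries straight to that chain (now 35 weeks).
No other chain overtakes it, so the finish is 35 weeks.
Change in finish: 35 − 32 = +3 weeks.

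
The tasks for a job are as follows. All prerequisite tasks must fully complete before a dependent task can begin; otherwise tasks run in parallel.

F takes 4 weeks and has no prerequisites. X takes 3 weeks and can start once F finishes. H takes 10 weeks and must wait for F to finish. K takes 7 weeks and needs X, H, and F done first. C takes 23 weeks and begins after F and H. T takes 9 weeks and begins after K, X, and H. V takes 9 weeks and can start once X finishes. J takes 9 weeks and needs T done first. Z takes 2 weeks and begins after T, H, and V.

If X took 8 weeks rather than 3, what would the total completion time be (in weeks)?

Critical path before the change: F→H→K→T→J = 4+10+7+9+9 = 39 giving 39 weeks.
X is off the critical path — its longest chain is 32 weeks, giving 7 of slack.
No other chain overtakes it, so the finish is 39 weeks.

39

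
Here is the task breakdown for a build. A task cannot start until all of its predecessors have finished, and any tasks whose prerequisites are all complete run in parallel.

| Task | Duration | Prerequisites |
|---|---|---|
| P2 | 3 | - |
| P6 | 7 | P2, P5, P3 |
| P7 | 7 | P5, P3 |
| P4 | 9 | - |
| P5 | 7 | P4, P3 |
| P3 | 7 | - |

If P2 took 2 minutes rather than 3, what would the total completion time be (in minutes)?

23

Critical path before the change: P4→P5→P6 = 9+7+7 = 23 giving 23 minutes.
The longest path through P2 is only 10 minutes, so P2 has float 13.
That remains the longest chain; total 23 minutes.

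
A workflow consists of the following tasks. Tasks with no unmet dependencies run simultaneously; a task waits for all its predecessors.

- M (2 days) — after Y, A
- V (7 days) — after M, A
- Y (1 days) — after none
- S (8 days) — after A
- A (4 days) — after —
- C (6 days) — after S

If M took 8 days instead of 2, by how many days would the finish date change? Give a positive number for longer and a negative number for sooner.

Baseline: A→S→C = 4+8+6 = 18 → 18 days.
M is off the critical path — its longest chain is 13 days, giving 5 of slack.
Now A→M→V = 4+8+7 = 19 is longest, so the finish becomes 19 days.
Change in finish: 19 − 18 = +1 days.

1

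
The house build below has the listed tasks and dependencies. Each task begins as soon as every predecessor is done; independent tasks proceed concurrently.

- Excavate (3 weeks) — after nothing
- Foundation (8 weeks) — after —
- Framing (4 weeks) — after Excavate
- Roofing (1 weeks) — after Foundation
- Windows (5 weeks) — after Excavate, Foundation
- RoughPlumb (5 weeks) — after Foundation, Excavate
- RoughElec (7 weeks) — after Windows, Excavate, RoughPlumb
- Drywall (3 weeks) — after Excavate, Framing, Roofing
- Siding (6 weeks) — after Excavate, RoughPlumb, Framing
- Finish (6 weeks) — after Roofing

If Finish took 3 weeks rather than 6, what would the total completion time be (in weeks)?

20

As given, the longest chain is Foundation→Windows→RoughElec = 8+5+7 = 20, so the finish is 20 weeks.
The longest path through Finish is only 15 weeks, so Finish has float 5.
That remains the longest chain; total 20 weeks.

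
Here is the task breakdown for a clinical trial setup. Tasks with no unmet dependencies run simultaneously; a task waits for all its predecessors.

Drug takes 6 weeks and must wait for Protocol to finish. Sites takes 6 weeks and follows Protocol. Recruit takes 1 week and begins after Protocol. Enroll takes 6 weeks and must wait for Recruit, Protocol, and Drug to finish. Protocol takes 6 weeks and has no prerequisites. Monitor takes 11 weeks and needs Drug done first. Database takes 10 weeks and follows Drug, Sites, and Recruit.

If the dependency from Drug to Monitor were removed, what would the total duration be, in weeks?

22

Original critical path: Protocol→Drug→Monitor = 6+6+11 = 23 ⇒ 23 weeks.
Without Drug→Monitor, Monitor's earliest start moves from 12 to 0.
New critical path: Protocol→Sites→Database = 6+6+10 = 22 ⇒ 22 weeks.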